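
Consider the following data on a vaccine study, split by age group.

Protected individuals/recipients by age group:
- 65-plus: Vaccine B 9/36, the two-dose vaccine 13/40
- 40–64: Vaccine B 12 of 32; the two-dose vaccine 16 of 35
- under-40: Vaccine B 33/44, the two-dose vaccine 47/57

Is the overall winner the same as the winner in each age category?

Yes

65-plus: Vaccine B 9/36 = 25.0%, the two-dose vaccine 13/40 = 32.5% → the two-dose vaccine
40–64: Vaccine B 12/32 = 37.5%, the two-dose vaccine 16/35 = 45.7% → the two-dose vaccine
Under-40: Vaccine B 33/44 = 75.0%, the two-dose vaccine 47/57 = 82.5% → the two-dose vaccine
Overall: Vaccine B 54/112 = 48.2%, the two-dose vaccine 76/132 = 57.6% → the two-dose vaccine
The two-dose vaccine wins overall and in every age group — no reversal.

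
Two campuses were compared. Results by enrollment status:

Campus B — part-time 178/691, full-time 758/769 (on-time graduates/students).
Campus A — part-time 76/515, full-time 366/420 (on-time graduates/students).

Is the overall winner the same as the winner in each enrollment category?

Yes

Part-time: Campus B 178/691 = 25.8%, Campus A 76/515 = 14.8% → Campus B
Full-time: Campus B 758/769 = 98.6%, Campus A 366/420 = 87.1% → Campus B
Overall: Campus B 936/1460 = 64.1%, Campus A 442/935 = 47.3% → Campus B
Campus B wins overall and in every enrollment group — no reversal.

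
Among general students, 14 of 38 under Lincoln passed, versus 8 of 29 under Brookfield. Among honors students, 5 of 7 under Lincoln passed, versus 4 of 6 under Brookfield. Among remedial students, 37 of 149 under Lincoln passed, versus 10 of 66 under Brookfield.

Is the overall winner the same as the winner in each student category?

Yes

General: Lincoln 14/38 = 36.8%, Brookfield 8/29 = 27.6% → Lincoln
Honors: Lincoln 5/7 = 71.4%, Brookfield 4/6 = 66.7% → Lincoln
Remedial: Lincoln 37/149 = 24.8%, Brookfield 10/66 = 15.2% → Lincoln
Overall: Lincoln 56/194 = 28.9%, Brookfield 22/101 = 21.8% → Lincoln
Lincoln wins overall and in every student group — no reversal.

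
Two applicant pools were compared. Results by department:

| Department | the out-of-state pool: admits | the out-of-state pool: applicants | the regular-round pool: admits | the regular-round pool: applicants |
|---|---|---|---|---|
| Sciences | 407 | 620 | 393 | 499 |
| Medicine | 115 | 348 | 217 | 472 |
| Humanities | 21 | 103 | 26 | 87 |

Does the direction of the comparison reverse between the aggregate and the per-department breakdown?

Sciences: the out-of-state pool 407/620 = 65.6%, the regular-round pool 393/499 = 78.8% → the regular-round pool
Medicine: the out-of-state pool 115/348 = 33.0%, the regular-round pool 217/472 = 46.0% → the regular-round pool
Humanities: the out-of-state pool 21/103 = 20.4%, the regular-round pool 26/87 = 29.9% → the regular-round pool
Overall: the out-of-state pool 543/1071 = 50.7%, the regular-round pool 636/1058 = 60.1% → the regular-round pool
The regular-round pool wins overall and in every department group — no reversal.

No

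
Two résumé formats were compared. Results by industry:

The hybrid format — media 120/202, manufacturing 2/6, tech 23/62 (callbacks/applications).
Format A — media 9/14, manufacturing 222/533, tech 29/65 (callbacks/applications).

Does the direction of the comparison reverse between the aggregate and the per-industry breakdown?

Yes

Media: the hybrid format 120/202 = 59.4%, Format A 9/14 = 64.3% → Format A
Manufacturing: the hybrid format 2/6 = 33.3%, Format A 222/533 = 41.7% → Format A
Tech: the hybrid format 23/62 = 37.1%, Format A 29/65 = 44.6% → Format A
Overall: the hybrid format 145/270 = 53.7%, Format A 260/612 = 42.5% → the hybrid format
Format A wins each industry group but the hybrid format wins overall — the comparison reverses. Format A's applications skew toward manufacturing, which has a lower base rate.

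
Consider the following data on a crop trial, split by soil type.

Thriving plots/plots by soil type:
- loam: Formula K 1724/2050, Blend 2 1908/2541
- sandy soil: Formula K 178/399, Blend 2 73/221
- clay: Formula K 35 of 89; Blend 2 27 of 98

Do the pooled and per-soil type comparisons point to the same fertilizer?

Yes

Loam: Formula K 1724/2050 = 84.1%, Blend 2 1908/2541 = 75.1% → Formula K
Sandy soil: Formula K 178/399 = 44.6%, Blend 2 73/221 = 33.0% → Formula K
Clay: Formula K 35/89 = 39.3%, Blend 2 27/98 = 27.6% → Formula K
Overall: Formula K 1937/2538 = 76.3%, Blend 2 2008/2860 = 70.2% → Formula K
Formula K wins overall and in every soil group — no reversal.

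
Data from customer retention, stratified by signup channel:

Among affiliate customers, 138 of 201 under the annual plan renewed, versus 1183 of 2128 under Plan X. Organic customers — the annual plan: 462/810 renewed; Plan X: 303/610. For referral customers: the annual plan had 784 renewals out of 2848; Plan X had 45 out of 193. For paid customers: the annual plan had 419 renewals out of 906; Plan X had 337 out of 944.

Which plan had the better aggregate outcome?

Plan X

Affiliate: the annual plan 138/201 = 68.7%, Plan X 1183/2128 = 55.6% → the annual plan
Organic: the annual plan 462/810 = 57.0%, Plan X 303/610 = 49.7% → the annual plan
Referral: the annual plan 784/2848 = 27.5%, Plan X 45/193 = 23.3% → the annual plan
Paid: the annual plan 419/906 = 46.2%, Plan X 337/944 = 35.7% → the annual plan
Overall: the annual plan 1803/4765 = 37.8%, Plan X 1868/3875 = 48.2% → Plan X
(The annual plan wins every signup group but Plan X wins overall — the annual plan's customers skew toward the low-rate referral group.)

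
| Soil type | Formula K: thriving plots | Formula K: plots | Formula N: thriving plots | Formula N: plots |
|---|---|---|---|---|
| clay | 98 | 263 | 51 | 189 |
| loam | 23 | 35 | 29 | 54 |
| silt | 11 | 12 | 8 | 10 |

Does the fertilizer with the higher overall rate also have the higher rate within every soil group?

Yes

Clay: Formula K 98/263 = 37.3%, Formula N 51/189 = 27.0% → Formula K
Loam: Formula K 23/35 = 65.7%, Formula N 29/54 = 53.7% → Formula K
Silt: Formula K 11/12 = 91.7%, Formula N 8/10 = 80.0% → Formula K
Overall: Formula K 132/310 = 42.6%, Formula N 88/253 = 34.8% → Formula K
Formula K wins overall and in every soil group — no reversal.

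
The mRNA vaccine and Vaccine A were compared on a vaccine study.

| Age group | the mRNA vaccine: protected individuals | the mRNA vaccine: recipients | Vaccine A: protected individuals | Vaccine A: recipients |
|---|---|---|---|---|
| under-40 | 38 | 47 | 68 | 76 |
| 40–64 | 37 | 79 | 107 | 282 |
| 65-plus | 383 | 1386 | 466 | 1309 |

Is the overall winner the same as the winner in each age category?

Under-40: the mRNA vaccine 38/47 = 80.9%, Vaccine A 68/76 = 89.5% → Vaccine A
40–64: the mRNA vaccine 37/79 = 46.8%, Vaccine A 107/282 = 37.9% → the mRNA vaccine
65-plus: the mRNA vaccine 383/1386 = 27.6%, Vaccine A 466/1309 = 35.6% → Vaccine A
Overall: the mRNA vaccine 458/1512 = 30.3%, Vaccine A 641/1667 = 38.5% → Vaccine A
Neither sweeps: the mRNA vaccine wins 1 of 3 groups, Vaccine A wins 2. Vaccine A wins overall but not every group — no Simpson reversal.

No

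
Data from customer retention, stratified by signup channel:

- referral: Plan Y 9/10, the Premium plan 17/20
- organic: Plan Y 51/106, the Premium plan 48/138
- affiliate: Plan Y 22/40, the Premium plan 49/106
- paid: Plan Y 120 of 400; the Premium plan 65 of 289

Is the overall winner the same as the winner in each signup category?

Referral: Plan Y 9/10 = 90.0%, the Premium plan 17/20 = 85.0% → Plan Y
Organic: Plan Y 51/106 = 48.1%, the Premium plan 48/138 = 34.8% → Plan Y
Affiliate: Plan Y 22/40 = 55.0%, the Premium plan 49/106 = 46.2% → Plan Y
Paid: Plan Y 120/400 = 30.0%, the Premium plan 65/289 = 22.5% → Plan Y
Overall: Plan Y 202/556 = 36.3%, the Premium plan 179/553 = 32.4% → Plan Y
Plan Y wins overall and in every signup group — no reversal.

Yes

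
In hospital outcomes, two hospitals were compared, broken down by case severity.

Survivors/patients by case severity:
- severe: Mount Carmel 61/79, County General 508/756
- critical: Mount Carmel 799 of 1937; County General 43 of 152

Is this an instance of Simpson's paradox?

Yes

Severe: Mount Carmel 61/79 = 77.2%, County General 508/756 = 67.2% → Mount Carmel
Critical: Mount Carmel 799/1937 = 41.2%, County General 43/152 = 28.3% → Mount Carmel
Overall: Mount Carmel 860/2016 = 42.7%, County General 551/908 = 60.7% → County General
Mount Carmel wins each case group but County General wins overall — the comparison reverses. Mount Carmel's patients skew toward critical, which has a lower base rate.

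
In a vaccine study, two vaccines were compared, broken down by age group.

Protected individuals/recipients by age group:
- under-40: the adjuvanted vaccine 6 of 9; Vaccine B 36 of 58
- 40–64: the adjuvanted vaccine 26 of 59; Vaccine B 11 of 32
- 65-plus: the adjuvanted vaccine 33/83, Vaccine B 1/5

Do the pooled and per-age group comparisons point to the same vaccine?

No

Under-40: the adjuvanted vaccine 6/9 = 66.7%, Vaccine B 36/58 = 62.1% → the adjuvanted vaccine
40–64: the adjuvanted vaccine 26/59 = 44.1%, Vaccine B 11/32 = 34.4% → the adjuvanted vaccine
65-plus: the adjuvanted vaccine 33/83 = 39.8%, Vaccine B 1/5 = 20.0% → the adjuvanted vaccine
Overall: the adjuvanted vaccine 65/151 = 43.0%, Vaccine B 48/95 = 50.5% → Vaccine B
The adjuvanted vaccine wins each age group but Vaccine B wins overall — the comparison reverses. The adjuvanted vaccine's recipients skew toward 65-plus, which has a lower base rate.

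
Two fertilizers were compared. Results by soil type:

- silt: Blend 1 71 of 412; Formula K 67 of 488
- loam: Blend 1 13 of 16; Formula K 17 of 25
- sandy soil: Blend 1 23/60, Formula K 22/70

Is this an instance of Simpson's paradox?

Silt: Blend 1 71/412 = 17.2%, Formula K 67/488 = 13.7% → Blend 1
Loam: Blend 1 13/16 = 81.2%, Formula K 17/25 = 68.0% → Blend 1
Sandy soil: Blend 1 23/60 = 38.3%, Formula K 22/70 = 31.4% → Blend 1
Overall: Blend 1 107/488 = 21.9%, Formula K 106/583 = 18.2% → Blend 1
Blend 1 wins overall and in every soil group — no reversal.

No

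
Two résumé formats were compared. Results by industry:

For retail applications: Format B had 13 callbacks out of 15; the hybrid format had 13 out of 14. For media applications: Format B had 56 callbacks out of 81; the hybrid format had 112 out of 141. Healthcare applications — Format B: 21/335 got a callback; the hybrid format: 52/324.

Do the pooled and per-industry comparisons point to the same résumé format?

Retail: Format B 13/15 = 86.7%, the hybrid format 13/14 = 92.9% → the hybrid format
Media: Format B 56/81 = 69.1%, the hybrid format 112/141 = 79.4% → the hybrid format
Healthcare: Format B 21/335 = 6.3%, the hybrid format 52/324 = 16.0% → the hybrid format
Overall: Format B 90/431 = 20.9%, the hybrid format 177/479 = 37.0% → the hybrid format
The hybrid format wins overall and in every industry group — no reversal.

Yes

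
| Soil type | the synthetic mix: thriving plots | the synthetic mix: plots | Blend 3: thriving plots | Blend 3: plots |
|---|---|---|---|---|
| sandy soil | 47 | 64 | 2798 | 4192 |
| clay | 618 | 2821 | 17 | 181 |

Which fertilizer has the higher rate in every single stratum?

Sandy soil: the synthetic mix 47/64 = 73.4%, Blend 3 2798/4192 = 66.7% → the synthetic mix
Clay: the synthetic mix 618/2821 = 21.9%, Blend 3 17/181 = 9.4% → the synthetic mix
The synthetic mix has the higher rate in both groups.

the synthetic mix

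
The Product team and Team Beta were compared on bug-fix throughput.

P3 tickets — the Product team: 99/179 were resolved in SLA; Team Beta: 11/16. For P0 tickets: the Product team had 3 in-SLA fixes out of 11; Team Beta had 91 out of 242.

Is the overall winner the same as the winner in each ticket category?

No

P3: the Product team 99/179 = 55.3%, Team Beta 11/16 = 68.8% → Team Beta
P0: the Product team 3/11 = 27.3%, Team Beta 91/242 = 37.6% → Team Beta
Overall: the Product team 102/190 = 53.7%, Team Beta 102/258 = 39.5% → the Product team
Team Beta wins each ticket group but the Product team wins overall — the comparison reverses. Team Beta's tickets skew toward P0, which has a lower base rate.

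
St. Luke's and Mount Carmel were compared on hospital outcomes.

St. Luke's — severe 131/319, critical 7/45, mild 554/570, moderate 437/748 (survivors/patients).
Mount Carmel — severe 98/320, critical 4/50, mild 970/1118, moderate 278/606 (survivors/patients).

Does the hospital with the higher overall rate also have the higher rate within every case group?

Severe: St. Luke's 131/319 = 41.1%, Mount Carmel 98/320 = 30.6% → St. Luke's
Critical: St. Luke's 7/45 = 15.6%, Mount Carmel 4/50 = 8.0% → St. Luke's
Mild: St. Luke's 554/570 = 97.2%, Mount Carmel 970/1118 = 86.8% → St. Luke's
Moderate: St. Luke's 437/748 = 58.4%, Mount Carmel 278/606 = 45.9% → St. Luke's
Overall: St. Luke's 1129/1682 = 67.1%, Mount Carmel 1350/2094 = 64.5% → St. Luke's
St. Luke's wins overall and in every case group — no reversal.

Yes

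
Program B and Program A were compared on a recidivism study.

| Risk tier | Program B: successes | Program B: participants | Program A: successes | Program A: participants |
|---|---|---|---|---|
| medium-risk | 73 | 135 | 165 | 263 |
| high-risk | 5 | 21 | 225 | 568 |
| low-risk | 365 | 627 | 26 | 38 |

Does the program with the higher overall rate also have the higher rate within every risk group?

Medium-risk: Program B 73/135 = 54.1%, Program A 165/263 = 62.7% → Program A
High-risk: Program B 5/21 = 23.8%, Program A 225/568 = 39.6% → Program A
Low-risk: Program B 365/627 = 58.2%, Program A 26/38 = 68.4% → Program A
Overall: Program B 443/783 = 56.6%, Program A 416/869 = 47.9% → Program B
Program A wins each risk group but Program B wins overall — the comparison reverses. Program A's participants skew toward high-risk, which has a lower base rate.

No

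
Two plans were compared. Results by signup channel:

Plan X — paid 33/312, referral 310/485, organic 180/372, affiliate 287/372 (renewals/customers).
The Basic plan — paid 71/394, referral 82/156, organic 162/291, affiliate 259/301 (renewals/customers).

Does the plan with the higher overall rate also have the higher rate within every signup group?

Paid: Plan X 33/312 = 10.6%, the Basic plan 71/394 = 18.0% → the Basic plan
Referral: Plan X 310/485 = 63.9%, the Basic plan 82/156 = 52.6% → Plan X
Organic: Plan X 180/372 = 48.4%, the Basic plan 162/291 = 55.7% → the Basic plan
Affiliate: Plan X 287/372 = 77.2%, the Basic plan 259/301 = 86.0% → the Basic plan
Overall: Plan X 810/1541 = 52.6%, the Basic plan 574/1142 = 50.3% → Plan X
Neither sweeps: Plan X wins 1 of 4 groups, the Basic plan wins 3. Plan X wins overall but not every group — no Simpson reversal.

No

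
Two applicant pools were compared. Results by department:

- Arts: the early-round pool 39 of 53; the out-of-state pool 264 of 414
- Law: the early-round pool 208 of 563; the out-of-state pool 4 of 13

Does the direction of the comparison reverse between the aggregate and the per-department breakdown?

Yes

Arts: the early-round pool 39/53 = 73.6%, the out-of-state pool 264/414 = 63.8% → the early-round pool
Law: the early-round pool 208/563 = 36.9%, the out-of-state pool 4/13 = 30.8% → the early-round pool
Overall: the early-round pool 247/616 = 40.1%, the out-of-state pool 268/427 = 62.8% → the out-of-state pool
The early-round pool wins each department group but the out-of-state pool wins overall — the comparison reverses. The early-round pool's applicants skew toward Law, which has a lower base rate.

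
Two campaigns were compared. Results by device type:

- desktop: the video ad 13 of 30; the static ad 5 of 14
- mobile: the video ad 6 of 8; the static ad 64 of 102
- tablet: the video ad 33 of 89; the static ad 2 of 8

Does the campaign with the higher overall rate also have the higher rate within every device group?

Desktop: the video ad 13/30 = 43.3%, the static ad 5/14 = 35.7% → the video ad
Mobile: the video ad 6/8 = 75.0%, the static ad 64/102 = 62.7% → the video ad
Tablet: the video ad 33/89 = 37.1%, the static ad 2/8 = 25.0% → the video ad
Overall: the video ad 52/127 = 40.9%, the static ad 71/124 = 57.3% → the static ad
The video ad wins each device group but the static ad wins overall — the comparison reverses. The video ad's impressions skew toward tablet, which has a lower base rate.

No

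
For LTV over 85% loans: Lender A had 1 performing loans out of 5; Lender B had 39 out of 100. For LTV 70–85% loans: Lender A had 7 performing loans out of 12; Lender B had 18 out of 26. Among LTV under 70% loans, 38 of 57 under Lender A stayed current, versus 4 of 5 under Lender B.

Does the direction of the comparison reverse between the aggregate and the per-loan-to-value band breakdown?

LTV over 85%: Lender A 1/5 = 20.0%, Lender B 39/100 = 39.0% → Lender B
LTV 70–85%: Lender A 7/12 = 58.3%, Lender B 18/26 = 69.2% → Lender B
LTV under 70%: Lender A 38/57 = 66.7%, Lender B 4/5 = 80.0% → Lender B
Overall: Lender A 46/74 = 62.2%, Lender B 61/131 = 46.6% → Lender A
Lender B wins each loan-to-value group but Lender A wins overall — the comparison reverses. Lender B's loans skew toward LTV over 85%, which has a lower base rate.

Yes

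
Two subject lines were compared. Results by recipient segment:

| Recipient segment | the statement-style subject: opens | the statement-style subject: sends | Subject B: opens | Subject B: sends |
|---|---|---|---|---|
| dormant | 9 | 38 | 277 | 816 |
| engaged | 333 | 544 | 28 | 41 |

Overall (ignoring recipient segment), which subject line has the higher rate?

the statement-style subject

Dormant: the statement-style subject 9/38 = 23.7%, Subject B 277/816 = 33.9% → Subject B
Engaged: the statement-style subject 333/544 = 61.2%, Subject B 28/41 = 68.3% → Subject B
Overall: the statement-style subject 342/582 = 58.8%, Subject B 305/857 = 35.6% → the statement-style subject
(Subject B wins every recipient group but the statement-style subject wins overall — Subject B's sends skew toward the low-rate dormant group.)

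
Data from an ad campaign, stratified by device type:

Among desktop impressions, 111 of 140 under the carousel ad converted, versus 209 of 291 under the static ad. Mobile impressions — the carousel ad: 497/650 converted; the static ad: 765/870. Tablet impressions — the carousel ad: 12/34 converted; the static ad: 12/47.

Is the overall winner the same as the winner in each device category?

Desktop: the carousel ad 111/140 = 79.3%, the static ad 209/291 = 71.8% → the carousel ad
Mobile: the carousel ad 497/650 = 76.5%, the static ad 765/870 = 87.9% → the static ad
Tablet: the carousel ad 12/34 = 35.3%, the static ad 12/47 = 25.5% → the carousel ad
Overall: the carousel ad 620/824 = 75.2%, the static ad 986/1208 = 81.6% → the static ad
Neither sweeps: the carousel ad wins 2 of 3 groups, the static ad wins 1. The static ad wins overall but not every group — no Simpson reversal.

No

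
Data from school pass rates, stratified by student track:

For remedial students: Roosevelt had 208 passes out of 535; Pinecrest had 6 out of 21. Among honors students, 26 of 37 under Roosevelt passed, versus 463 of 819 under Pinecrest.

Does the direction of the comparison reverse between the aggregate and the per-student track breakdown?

Yes

Remedial: Roosevelt 208/535 = 38.9%, Pinecrest 6/21 = 28.6% → Roosevelt
Honors: Roosevelt 26/37 = 70.3%, Pinecrest 463/819 = 56.5% → Roosevelt
Overall: Roosevelt 234/572 = 40.9%, Pinecrest 469/840 = 55.8% → Pinecrest
Roosevelt wins each student group but Pinecrest wins overall — the comparison reverses. Roosevelt's students skew toward remedial, which has a lower base rate.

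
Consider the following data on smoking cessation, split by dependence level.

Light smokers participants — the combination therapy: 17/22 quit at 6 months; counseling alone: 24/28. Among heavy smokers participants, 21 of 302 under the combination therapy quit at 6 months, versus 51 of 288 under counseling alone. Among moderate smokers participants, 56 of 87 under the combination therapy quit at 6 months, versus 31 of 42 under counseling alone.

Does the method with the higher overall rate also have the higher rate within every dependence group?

Yes

Light smokers: the combination therapy 17/22 = 77.3%, counseling alone 24/28 = 85.7% → counseling alone
Heavy smokers: the combination therapy 21/302 = 7.0%, counseling alone 51/288 = 17.7% → counseling alone
Moderate smokers: the combination therapy 56/87 = 64.4%, counseling alone 31/42 = 73.8% → counseling alone
Overall: the combination therapy 94/411 = 22.9%, counseling alone 106/358 = 29.6% → counseling alone
Counseling alone wins overall and in every dependence group — no reversal.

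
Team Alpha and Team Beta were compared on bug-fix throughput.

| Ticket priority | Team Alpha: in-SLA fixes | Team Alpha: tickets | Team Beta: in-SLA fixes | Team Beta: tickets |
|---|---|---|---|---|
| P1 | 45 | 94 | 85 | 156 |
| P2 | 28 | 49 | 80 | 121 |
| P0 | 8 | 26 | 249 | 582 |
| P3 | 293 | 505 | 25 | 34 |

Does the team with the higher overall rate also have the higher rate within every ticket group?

No

P1: Team Alpha 45/94 = 47.9%, Team Beta 85/156 = 54.5% → Team Beta
P2: Team Alpha 28/49 = 57.1%, Team Beta 80/121 = 66.1% → Team Beta
P0: Team Alpha 8/26 = 30.8%, Team Beta 249/582 = 42.8% → Team Beta
P3: Team Alpha 293/505 = 58.0%, Team Beta 25/34 = 73.5% → Team Beta
Overall: Team Alpha 374/674 = 55.5%, Team Beta 439/893 = 49.2% → Team Alpha
Team Beta wins each ticket group but Team Alpha wins overall — the comparison reverses. Team Beta's tickets skew toward P0, which has a lower base rate.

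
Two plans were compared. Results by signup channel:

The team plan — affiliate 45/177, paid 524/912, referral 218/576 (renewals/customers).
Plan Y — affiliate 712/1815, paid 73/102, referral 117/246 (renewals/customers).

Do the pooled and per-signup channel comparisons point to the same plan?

No

Affiliate: the team plan 45/177 = 25.4%, Plan Y 712/1815 = 39.2% → Plan Y
Paid: the team plan 524/912 = 57.5%, Plan Y 73/102 = 71.6% → Plan Y
Referral: the team plan 218/576 = 37.8%, Plan Y 117/246 = 47.6% → Plan Y
Overall: the team plan 787/1665 = 47.3%, Plan Y 902/2163 = 41.7% → the team plan
Plan Y wins each signup group but the team plan wins overall — the comparison reverses. Plan Y's customers skew toward affiliate, which has a lower base rate.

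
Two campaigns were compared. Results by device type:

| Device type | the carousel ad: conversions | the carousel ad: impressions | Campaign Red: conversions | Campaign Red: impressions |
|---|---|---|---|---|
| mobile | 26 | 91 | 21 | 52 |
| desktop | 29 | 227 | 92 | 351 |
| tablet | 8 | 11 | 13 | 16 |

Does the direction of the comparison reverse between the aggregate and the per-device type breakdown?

No

Mobile: the carousel ad 26/91 = 28.6%, Campaign Red 21/52 = 40.4% → Campaign Red
Desktop: the carousel ad 29/227 = 12.8%, Campaign Red 92/351 = 26.2% → Campaign Red
Tablet: the carousel ad 8/11 = 72.7%, Campaign Red 13/16 = 81.2% → Campaign Red
Overall: the carousel ad 63/329 = 19.1%, Campaign Red 126/419 = 30.1% → Campaign Red
Campaign Red wins overall and in every device group — no reversal.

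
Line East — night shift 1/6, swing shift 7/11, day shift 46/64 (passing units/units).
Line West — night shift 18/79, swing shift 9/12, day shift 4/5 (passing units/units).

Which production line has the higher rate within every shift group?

Night shift: Line East 1/6 = 16.7%, Line West 18/79 = 22.8% → Line West
Swing shift: Line East 7/11 = 63.6%, Line West 9/12 = 75.0% → Line West
Day shift: Line East 46/64 = 71.9%, Line West 4/5 = 80.0% → Line West
Line West has the higher rate in all 3 groups.

Line West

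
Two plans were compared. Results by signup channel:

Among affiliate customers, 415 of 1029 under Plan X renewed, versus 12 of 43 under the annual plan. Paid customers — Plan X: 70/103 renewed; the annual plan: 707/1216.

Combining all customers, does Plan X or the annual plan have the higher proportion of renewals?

Affiliate: Plan X 415/1029 = 40.3%, the annual plan 12/43 = 27.9% → Plan X
Paid: Plan X 70/103 = 68.0%, the annual plan 707/1216 = 58.1% → Plan X
Overall: Plan X 485/1132 = 42.8%, the annual plan 719/1259 = 57.1% → the annual plan
(Plan X wins every signup group but the annual plan wins overall — Plan X's customers skew toward the low-rate affiliate group.)

the annual plan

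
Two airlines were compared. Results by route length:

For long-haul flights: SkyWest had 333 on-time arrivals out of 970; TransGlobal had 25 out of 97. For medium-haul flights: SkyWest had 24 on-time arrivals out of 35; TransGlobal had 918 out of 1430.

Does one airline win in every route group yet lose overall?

Yes

Long-haul: SkyWest 333/970 = 34.3%, TransGlobal 25/97 = 25.8% → SkyWest
Medium-haul: SkyWest 24/35 = 68.6%, TransGlobal 918/1430 = 64.2% → SkyWest
Overall: SkyWest 357/1005 = 35.5%, TransGlobal 943/1527 = 61.8% → TransGlobal
SkyWest wins each route group but TransGlobal wins overall — the comparison reverses. SkyWest's flights skew toward long-haul, which has a lower base rate.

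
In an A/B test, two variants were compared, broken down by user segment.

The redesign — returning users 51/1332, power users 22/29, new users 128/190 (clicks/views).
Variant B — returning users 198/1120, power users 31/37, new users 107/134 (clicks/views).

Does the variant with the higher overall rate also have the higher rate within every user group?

Returning users: the redesign 51/1332 = 3.8%, Variant B 198/1120 = 17.7% → Variant B
Power users: the redesign 22/29 = 75.9%, Variant B 31/37 = 83.8% → Variant B
New users: the redesign 128/190 = 67.4%, Variant B 107/134 = 79.9% → Variant B
Overall: the redesign 201/1551 = 13.0%, Variant B 336/1291 = 26.0% → Variant B
Variant B wins overall and in every user group — no reversal.

Yes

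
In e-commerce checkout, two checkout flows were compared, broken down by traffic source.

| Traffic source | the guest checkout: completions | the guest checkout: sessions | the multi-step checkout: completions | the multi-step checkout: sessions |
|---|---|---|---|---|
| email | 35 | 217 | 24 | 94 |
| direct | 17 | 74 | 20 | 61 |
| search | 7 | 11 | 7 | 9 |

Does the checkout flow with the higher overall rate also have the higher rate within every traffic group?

Email: the guest checkout 35/217 = 16.1%, the multi-step checkout 24/94 = 25.5% → the multi-step checkout
Direct: the guest checkout 17/74 = 23.0%, the multi-step checkout 20/61 = 32.8% → the multi-step checkout
Search: the guest checkout 7/11 = 63.6%, the multi-step checkout 7/9 = 77.8% → the multi-step checkout
Overall: the guest checkout 59/302 = 19.5%, the multi-step checkout 51/164 = 31.1% → the multi-step checkout
The multi-step checkout wins overall and in every traffic group — no reversal.

Yes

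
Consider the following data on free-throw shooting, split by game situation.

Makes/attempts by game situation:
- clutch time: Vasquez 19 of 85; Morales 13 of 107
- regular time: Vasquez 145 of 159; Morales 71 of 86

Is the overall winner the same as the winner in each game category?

Yes

Clutch time: Vasquez 19/85 = 22.4%, Morales 13/107 = 12.1% → Vasquez
Regular time: Vasquez 145/159 = 91.2%, Morales 71/86 = 82.6% → Vasquez
Overall: Vasquez 164/244 = 67.2%, Morales 84/193 = 43.5% → Vasquez
Vasquez wins overall and in every game group — no reversal.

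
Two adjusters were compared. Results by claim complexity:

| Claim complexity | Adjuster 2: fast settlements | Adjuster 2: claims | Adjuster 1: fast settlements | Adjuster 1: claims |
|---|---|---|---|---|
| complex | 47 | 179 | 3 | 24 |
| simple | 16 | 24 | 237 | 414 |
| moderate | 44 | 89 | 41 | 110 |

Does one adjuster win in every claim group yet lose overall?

Yes

Complex: Adjuster 2 47/179 = 26.3%, Adjuster 1 3/24 = 12.5% → Adjuster 2
Simple: Adjuster 2 16/24 = 66.7%, Adjuster 1 237/414 = 57.2% → Adjuster 2
Moderate: Adjuster 2 44/89 = 49.4%, Adjuster 1 41/110 = 37.3% → Adjuster 2
Overall: Adjuster 2 107/292 = 36.6%, Adjuster 1 281/548 = 51.3% → Adjuster 1
Adjuster 2 wins each claim group but Adjuster 1 wins overall — the comparison reverses. Adjuster 2's claims skew toward complex, which has a lower base rate.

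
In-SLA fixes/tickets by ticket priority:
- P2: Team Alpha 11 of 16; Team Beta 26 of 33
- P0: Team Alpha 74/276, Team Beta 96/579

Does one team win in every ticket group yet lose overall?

P2: Team Alpha 11/16 = 68.8%, Team Beta 26/33 = 78.8% → Team Beta
P0: Team Alpha 74/276 = 26.8%, Team Beta 96/579 = 16.6% → Team Alpha
Overall: Team Alpha 85/292 = 29.1%, Team Beta 122/612 = 19.9% → Team Alpha
Neither sweeps: Team Alpha wins 1 of 2 groups, Team Beta wins 1. Team Alpha wins overall but not every group — no Simpson reversal.

No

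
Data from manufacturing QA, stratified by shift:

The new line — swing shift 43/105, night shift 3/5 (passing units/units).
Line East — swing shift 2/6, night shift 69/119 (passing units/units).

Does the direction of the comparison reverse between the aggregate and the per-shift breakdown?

Swing shift: the new line 43/105 = 41.0%, Line East 2/6 = 33.3% → the new line
Night shift: the new line 3/5 = 60.0%, Line East 69/119 = 58.0% → the new line
Overall: the new line 46/110 = 41.8%, Line East 71/125 = 56.8% → Line East
The new line wins each shift group but Line East wins overall — the comparison reverses. The new line's units skew toward swing shift, which has a lower base rate.

Yes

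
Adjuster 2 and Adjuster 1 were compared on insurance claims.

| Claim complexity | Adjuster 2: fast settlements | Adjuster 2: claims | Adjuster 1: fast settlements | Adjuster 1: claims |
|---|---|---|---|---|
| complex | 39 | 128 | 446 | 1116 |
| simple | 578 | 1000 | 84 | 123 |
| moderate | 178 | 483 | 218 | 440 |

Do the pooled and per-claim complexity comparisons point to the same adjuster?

No

Complex: Adjuster 2 39/128 = 30.5%, Adjuster 1 446/1116 = 40.0% → Adjuster 1
Simple: Adjuster 2 578/1000 = 57.8%, Adjuster 1 84/123 = 68.3% → Adjuster 1
Moderate: Adjuster 2 178/483 = 36.9%, Adjuster 1 218/440 = 49.5% → Adjuster 1
Overall: Adjuster 2 795/1611 = 49.3%, Adjuster 1 748/1679 = 44.6% → Adjuster 2
Adjuster 1 wins each claim group but Adjuster 2 wins overall — the comparison reverses. Adjuster 1's claims skew toward complex, which has a lower base rate.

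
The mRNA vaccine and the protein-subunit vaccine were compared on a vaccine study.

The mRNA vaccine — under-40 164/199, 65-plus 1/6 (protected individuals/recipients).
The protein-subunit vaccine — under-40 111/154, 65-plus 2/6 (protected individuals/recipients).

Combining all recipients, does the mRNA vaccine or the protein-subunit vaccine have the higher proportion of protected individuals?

the mRNA vaccine

Under-40: the mRNA vaccine 164/199 = 82.4%, the protein-subunit vaccine 111/154 = 72.1% → the mRNA vaccine
65-plus: the mRNA vaccine 1/6 = 16.7%, the protein-subunit vaccine 2/6 = 33.3% → the protein-subunit vaccine
Overall: the mRNA vaccine 165/205 = 80.5%, the protein-subunit vaccine 113/160 = 70.6% → the mRNA vaccine
(Neither sweeps every age group, but the mRNA vaccine has the higher pooled rate.)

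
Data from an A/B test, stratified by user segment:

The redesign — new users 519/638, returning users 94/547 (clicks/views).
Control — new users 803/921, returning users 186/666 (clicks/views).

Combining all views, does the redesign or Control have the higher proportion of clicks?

New users: the redesign 519/638 = 81.3%, Control 803/921 = 87.2% → Control
Returning users: the redesign 94/547 = 17.2%, Control 186/666 = 27.9% → Control
Overall: the redesign 613/1185 = 51.7%, Control 989/1587 = 62.3% → Control

Control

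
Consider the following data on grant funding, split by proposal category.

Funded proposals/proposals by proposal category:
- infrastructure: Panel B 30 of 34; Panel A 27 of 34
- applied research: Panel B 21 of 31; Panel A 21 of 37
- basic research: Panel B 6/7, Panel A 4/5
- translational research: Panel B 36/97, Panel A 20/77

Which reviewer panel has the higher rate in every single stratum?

Infrastructure: Panel B 30/34 = 88.2%, Panel A 27/34 = 79.4% → Panel B
Applied research: Panel B 21/31 = 67.7%, Panel A 21/37 = 56.8% → Panel B
Basic research: Panel B 6/7 = 85.7%, Panel A 4/5 = 80.0% → Panel B
Translational research: Panel B 36/97 = 37.1%, Panel A 20/77 = 26.0% → Panel B
Panel B has the higher rate in all 4 groups.

Panel B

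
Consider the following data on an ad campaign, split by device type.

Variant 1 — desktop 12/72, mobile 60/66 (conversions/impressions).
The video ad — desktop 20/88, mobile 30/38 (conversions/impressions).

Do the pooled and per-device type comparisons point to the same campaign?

Desktop: Variant 1 12/72 = 16.7%, the video ad 20/88 = 22.7% → the video ad
Mobile: Variant 1 60/66 = 90.9%, the video ad 30/38 = 78.9% → Variant 1
Overall: Variant 1 72/138 = 52.2%, the video ad 50/126 = 39.7% → Variant 1
Neither sweeps: Variant 1 wins 1 of 2 groups, the video ad wins 1. Variant 1 wins overall but not every group — no Simpson reversal.

No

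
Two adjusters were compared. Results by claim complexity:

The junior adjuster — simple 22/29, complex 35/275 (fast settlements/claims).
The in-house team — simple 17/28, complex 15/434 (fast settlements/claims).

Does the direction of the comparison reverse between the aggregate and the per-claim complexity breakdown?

No

Simple: the junior adjuster 22/29 = 75.9%, the in-house team 17/28 = 60.7% → the junior adjuster
Complex: the junior adjuster 35/275 = 12.7%, the in-house team 15/434 = 3.5% → the junior adjuster
Overall: the junior adjuster 57/304 = 18.8%, the in-house team 32/462 = 6.9% → the junior adjuster
The junior adjuster wins overall and in every claim group — no reversal.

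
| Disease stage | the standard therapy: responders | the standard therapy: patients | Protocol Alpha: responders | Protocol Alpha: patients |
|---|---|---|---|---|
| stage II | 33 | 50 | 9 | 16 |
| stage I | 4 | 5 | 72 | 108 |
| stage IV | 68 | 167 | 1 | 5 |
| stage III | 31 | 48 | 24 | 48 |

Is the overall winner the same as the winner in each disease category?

Stage II: the standard therapy 33/50 = 66.0%, Protocol Alpha 9/16 = 56.2% → the standard therapy
Stage I: the standard therapy 4/5 = 80.0%, Protocol Alpha 72/108 = 66.7% → the standard therapy
Stage IV: the standard therapy 68/167 = 40.7%, Protocol Alpha 1/5 = 20.0% → the standard therapy
Stage III: the standard therapy 31/48 = 64.6%, Protocol Alpha 24/48 = 50.0% → the standard therapy
Overall: the standard therapy 136/270 = 50.4%, Protocol Alpha 106/177 = 59.9% → Protocol Alpha
The standard therapy wins each disease group but Protocol Alpha wins overall — the comparison reverses. The standard therapy's patients skew toward stage IV, which has a lower base rate.

No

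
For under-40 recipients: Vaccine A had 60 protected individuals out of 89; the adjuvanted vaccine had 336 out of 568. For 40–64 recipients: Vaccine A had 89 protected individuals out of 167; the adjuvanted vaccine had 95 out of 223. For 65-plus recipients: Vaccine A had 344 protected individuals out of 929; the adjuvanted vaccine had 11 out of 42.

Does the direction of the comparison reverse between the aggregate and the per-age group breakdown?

Yes

Under-40: Vaccine A 60/89 = 67.4%, the adjuvanted vaccine 336/568 = 59.2% → Vaccine A
40–64: Vaccine A 89/167 = 53.3%, the adjuvanted vaccine 95/223 = 42.6% → Vaccine A
65-plus: Vaccine A 344/929 = 37.0%, the adjuvanted vaccine 11/42 = 26.2% → Vaccine A
Overall: Vaccine A 493/1185 = 41.6%, the adjuvanted vaccine 442/833 = 53.1% → the adjuvanted vaccine
Vaccine A wins each age group but the adjuvanted vaccine wins overall — the comparison reverses. Vaccine A's recipients skew toward 65-plus, which has a lower base rate.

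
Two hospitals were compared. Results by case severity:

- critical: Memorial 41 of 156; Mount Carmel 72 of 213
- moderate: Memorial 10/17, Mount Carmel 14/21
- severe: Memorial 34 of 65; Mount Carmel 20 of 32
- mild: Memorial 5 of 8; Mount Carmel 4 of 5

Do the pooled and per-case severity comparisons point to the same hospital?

Yes

Critical: Memorial 41/156 = 26.3%, Mount Carmel 72/213 = 33.8% → Mount Carmel
Moderate: Memorial 10/17 = 58.8%, Mount Carmel 14/21 = 66.7% → Mount Carmel
Severe: Memorial 34/65 = 52.3%, Mount Carmel 20/32 = 62.5% → Mount Carmel
Mild: Memorial 5/8 = 62.5%, Mount Carmel 4/5 = 80.0% → Mount Carmel
Overall: Memorial 90/246 = 36.6%, Mount Carmel 110/271 = 40.6% → Mount Carmel
Mount Carmel wins overall and in every case group — no reversal.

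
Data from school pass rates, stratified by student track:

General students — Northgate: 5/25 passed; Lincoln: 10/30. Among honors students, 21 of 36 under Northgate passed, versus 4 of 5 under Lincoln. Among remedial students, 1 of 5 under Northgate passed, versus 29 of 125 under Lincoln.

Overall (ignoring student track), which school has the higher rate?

Northgate

General: Northgate 5/25 = 20.0%, Lincoln 10/30 = 33.3% → Lincoln
Honors: Northgate 21/36 = 58.3%, Lincoln 4/5 = 80.0% → Lincoln
Remedial: Northgate 1/5 = 20.0%, Lincoln 29/125 = 23.2% → Lincoln
Overall: Northgate 27/66 = 40.9%, Lincoln 43/160 = 26.9% → Northgate
(Lincoln wins every student group but Northgate wins overall — Lincoln's students skew toward the low-rate remedial group.)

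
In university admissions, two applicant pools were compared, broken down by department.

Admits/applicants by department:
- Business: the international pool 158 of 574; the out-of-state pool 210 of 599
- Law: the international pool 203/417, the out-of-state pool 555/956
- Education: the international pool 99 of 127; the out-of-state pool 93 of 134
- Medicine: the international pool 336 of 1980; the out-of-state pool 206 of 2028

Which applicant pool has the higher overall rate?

Business: the international pool 158/574 = 27.5%, the out-of-state pool 210/599 = 35.1% → the out-of-state pool
Law: the international pool 203/417 = 48.7%, the out-of-state pool 555/956 = 58.1% → the out-of-state pool
Education: the international pool 99/127 = 78.0%, the out-of-state pool 93/134 = 69.4% → the international pool
Medicine: the international pool 336/1980 = 17.0%, the out-of-state pool 206/2028 = 10.2% → the international pool
Overall: the international pool 796/3098 = 25.7%, the out-of-state pool 1064/3717 = 28.6% → the out-of-state pool
(Neither sweeps every department group, but the out-of-state pool has the higher pooled rate.)

the out-of-state pool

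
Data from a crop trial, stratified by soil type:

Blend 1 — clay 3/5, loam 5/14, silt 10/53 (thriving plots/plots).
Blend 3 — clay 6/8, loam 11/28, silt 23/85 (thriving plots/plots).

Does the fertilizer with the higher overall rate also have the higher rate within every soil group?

Yes

Clay: Blend 1 3/5 = 60.0%, Blend 3 6/8 = 75.0% → Blend 3
Loam: Blend 1 5/14 = 35.7%, Blend 3 11/28 = 39.3% → Blend 3
Silt: Blend 1 10/53 = 18.9%, Blend 3 23/85 = 27.1% → Blend 3
Overall: Blend 1 18/72 = 25.0%, Blend 3 40/121 = 33.1% → Blend 3
Blend 3 wins overall and in every soil group — no reversal.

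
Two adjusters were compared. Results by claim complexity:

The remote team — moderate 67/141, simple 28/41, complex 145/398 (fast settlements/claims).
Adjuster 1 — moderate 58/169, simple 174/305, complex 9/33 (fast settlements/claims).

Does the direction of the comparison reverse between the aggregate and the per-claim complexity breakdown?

Yes

Moderate: the remote team 67/141 = 47.5%, Adjuster 1 58/169 = 34.3% → the remote team
Simple: the remote team 28/41 = 68.3%, Adjuster 1 174/305 = 57.0% → the remote team
Complex: the remote team 145/398 = 36.4%, Adjuster 1 9/33 = 27.3% → the remote team
Overall: the remote team 240/580 = 41.4%, Adjuster 1 241/507 = 47.5% → Adjuster 1
The remote team wins each claim group but Adjuster 1 wins overall — the comparison reverses. The remote team's claims skew toward complex, which has a lower base rate.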